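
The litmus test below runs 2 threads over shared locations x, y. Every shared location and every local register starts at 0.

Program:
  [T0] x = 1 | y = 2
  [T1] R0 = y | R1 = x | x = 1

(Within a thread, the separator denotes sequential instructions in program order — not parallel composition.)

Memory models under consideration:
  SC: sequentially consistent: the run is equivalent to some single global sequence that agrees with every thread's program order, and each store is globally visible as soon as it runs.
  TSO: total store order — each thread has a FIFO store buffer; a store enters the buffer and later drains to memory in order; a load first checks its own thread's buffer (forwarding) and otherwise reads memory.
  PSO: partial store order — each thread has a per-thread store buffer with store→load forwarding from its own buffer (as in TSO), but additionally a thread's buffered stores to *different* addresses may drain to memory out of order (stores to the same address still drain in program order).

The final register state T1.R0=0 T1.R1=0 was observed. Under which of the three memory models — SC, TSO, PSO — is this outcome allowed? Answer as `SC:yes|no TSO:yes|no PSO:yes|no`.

SC:yes TSO:yes PSO:yes

outcome vector order: (T1.R0,T1.R1)
SC (3): 0/0, 0/1, 2/1
TSO (3): 0/0, 0/1, 2/1
PSO (4): 0/0, 0/1, 2/0, 2/1
target 0/0 ∈ {SC,TSO,PSO}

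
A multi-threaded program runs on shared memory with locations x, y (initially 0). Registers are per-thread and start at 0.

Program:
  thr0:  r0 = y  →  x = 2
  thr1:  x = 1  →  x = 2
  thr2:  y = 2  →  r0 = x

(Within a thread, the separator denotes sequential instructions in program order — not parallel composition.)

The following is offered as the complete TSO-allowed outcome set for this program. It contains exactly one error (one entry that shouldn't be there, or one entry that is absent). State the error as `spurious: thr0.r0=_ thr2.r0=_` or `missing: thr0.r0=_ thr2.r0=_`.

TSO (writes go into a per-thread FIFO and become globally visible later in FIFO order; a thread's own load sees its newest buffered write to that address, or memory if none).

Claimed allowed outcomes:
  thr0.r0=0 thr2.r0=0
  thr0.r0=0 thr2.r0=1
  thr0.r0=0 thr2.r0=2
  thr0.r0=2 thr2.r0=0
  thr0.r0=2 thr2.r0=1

outcome vector order: (thr0.r0,thr2.r0)
under TSO → 00, 01, 02, 20, 21, 22
TSO∖claimed = {22}

missing: thr0.r0=2 thr2.r0=2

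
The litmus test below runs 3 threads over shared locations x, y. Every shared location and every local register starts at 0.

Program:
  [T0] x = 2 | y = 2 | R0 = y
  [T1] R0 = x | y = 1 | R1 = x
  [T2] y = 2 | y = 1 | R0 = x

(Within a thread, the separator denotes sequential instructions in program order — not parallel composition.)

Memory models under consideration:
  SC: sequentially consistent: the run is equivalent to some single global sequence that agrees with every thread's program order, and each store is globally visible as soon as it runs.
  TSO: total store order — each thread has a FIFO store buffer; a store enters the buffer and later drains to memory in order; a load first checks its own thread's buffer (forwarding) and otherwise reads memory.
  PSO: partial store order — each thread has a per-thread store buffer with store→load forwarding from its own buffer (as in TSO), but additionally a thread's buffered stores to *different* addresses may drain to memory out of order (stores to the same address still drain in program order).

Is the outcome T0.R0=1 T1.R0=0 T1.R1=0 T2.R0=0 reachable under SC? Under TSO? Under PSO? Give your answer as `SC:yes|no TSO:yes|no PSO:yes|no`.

SC:no TSO:yes PSO:yes

outcome vector order: (T0.R0,T1.R0,T1.R1,T2.R0)
[SC] allowed = {(1,0,0,2); (1,0,2,0); (1,0,2,2); (1,2,2,0); (1,2,2,2); (2,0,0,0); (2,0,0,2); (2,0,2,0); (2,0,2,2); (2,2,2,0); (2,2,2,2)}
[TSO] allowed = {(1,0,0,0); (1,0,0,2); (1,0,2,0); (1,0,2,2); (1,2,2,0); (1,2,2,2); (2,0,0,0); (2,0,0,2); (2,0,2,0); (2,0,2,2); (2,2,2,0); (2,2,2,2)}
[PSO] allowed = {(1,0,0,0); (1,0,0,2); (1,0,2,0); (1,0,2,2); (1,2,2,0); (1,2,2,2); (2,0,0,0); (2,0,0,2); (2,0,2,0); (2,0,2,2); (2,2,2,0); (2,2,2,2)}
target (1,0,0,0) ∈ {TSO,PSO}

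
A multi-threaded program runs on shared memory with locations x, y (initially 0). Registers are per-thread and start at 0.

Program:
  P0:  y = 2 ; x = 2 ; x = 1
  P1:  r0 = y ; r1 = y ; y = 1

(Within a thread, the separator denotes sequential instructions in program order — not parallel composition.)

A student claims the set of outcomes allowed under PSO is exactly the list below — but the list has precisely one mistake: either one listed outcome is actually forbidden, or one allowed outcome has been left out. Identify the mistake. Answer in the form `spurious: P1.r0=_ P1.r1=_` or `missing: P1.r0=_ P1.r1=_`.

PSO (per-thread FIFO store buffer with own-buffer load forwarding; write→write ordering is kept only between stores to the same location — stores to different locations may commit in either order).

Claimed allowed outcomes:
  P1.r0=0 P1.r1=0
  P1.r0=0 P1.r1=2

missing: P1.r0=2 P1.r1=2

outcome vector order: (P1.r0,P1.r1)
PSO (3): <0 0>; <0 2>; <2 2>
PSO∖claimed = {<2 2>}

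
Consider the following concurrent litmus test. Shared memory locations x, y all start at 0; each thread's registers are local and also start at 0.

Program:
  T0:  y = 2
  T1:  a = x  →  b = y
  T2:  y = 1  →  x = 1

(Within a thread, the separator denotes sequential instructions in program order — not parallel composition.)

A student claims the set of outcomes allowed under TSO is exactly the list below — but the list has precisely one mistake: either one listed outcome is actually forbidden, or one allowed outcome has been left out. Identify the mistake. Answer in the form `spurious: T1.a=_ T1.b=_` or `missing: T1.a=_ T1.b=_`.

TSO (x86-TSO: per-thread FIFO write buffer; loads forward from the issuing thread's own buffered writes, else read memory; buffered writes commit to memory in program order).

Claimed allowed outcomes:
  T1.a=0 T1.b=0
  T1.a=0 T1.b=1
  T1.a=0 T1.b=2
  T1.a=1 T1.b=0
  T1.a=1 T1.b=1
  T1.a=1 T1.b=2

outcome vector order: (T1.a,T1.b)
TSO (5): (0,0), (0,1), (0,2), (1,1), (1,2)
claimed∖TSO = {(1,0)}

spurious: T1.a=1 T1.b=0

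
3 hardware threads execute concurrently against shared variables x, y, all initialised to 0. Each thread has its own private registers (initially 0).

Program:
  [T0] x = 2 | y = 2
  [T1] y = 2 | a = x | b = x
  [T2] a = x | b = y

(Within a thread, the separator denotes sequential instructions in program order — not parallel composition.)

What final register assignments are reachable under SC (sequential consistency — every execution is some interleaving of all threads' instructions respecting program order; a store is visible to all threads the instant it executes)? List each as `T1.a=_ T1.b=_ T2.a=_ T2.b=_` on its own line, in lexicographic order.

outcome vector order: (T1.a,T1.b,T2.a,T2.b)
|SC outcomes| = 10

T1.a=0 T1.b=0 T2.a=0 T2.b=0
T1.a=0 T1.b=0 T2.a=0 T2.b=2
T1.a=0 T1.b=0 T2.a=2 T2.b=2
T1.a=0 T1.b=2 T2.a=0 T2.b=0
T1.a=0 T1.b=2 T2.a=0 T2.b=2
T1.a=0 T1.b=2 T2.a=2 T2.b=2
T1.a=2 T1.b=2 T2.a=0 T2.b=0
T1.a=2 T1.b=2 T2.a=0 T2.b=2
T1.a=2 T1.b=2 T2.a=2 T2.b=0
T1.a=2 T1.b=2 T2.a=2 T2.b=2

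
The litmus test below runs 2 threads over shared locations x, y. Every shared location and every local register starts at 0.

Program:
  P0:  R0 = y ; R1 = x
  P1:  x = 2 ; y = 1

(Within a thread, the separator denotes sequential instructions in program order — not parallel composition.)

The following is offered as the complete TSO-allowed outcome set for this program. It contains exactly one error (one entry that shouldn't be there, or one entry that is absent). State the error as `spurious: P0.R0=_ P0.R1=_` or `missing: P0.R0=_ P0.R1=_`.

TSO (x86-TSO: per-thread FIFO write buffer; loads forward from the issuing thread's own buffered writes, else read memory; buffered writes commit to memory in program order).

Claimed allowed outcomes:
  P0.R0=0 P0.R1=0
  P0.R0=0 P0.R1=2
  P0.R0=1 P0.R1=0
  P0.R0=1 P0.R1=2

spurious: P0.R0=1 P0.R1=0

outcome vector order: (P0.R0,P0.R1)
under TSO → 00 02 12
claimed∖TSO = {10}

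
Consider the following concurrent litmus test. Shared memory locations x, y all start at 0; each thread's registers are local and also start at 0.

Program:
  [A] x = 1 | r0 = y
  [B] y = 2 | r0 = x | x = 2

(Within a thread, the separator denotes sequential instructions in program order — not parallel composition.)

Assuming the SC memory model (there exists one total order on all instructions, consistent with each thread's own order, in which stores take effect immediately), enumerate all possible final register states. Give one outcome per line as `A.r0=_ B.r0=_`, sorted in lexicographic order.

A.r0=0 B.r0=1
A.r0=2 B.r0=0
A.r0=2 B.r0=1

outcome vector order: (A.r0,B.r0)
|SC outcomes| = 3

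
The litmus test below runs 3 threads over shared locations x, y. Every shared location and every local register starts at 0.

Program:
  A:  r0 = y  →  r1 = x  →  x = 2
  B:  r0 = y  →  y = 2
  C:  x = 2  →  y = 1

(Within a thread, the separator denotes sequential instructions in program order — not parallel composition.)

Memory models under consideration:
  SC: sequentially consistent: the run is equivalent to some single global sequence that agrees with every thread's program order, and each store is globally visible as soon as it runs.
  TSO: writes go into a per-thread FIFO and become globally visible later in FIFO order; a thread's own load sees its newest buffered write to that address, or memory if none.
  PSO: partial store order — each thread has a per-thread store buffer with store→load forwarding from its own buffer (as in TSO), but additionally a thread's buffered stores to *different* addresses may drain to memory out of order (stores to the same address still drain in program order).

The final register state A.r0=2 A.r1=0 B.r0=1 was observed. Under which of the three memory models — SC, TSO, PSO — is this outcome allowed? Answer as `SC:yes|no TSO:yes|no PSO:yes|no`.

SC:no TSO:no PSO:yes

outcome vector order: (A.r0,A.r1,B.r0)
SC (9): <0 0 0>; <0 0 1>; <0 2 0>; <0 2 1>; <1 2 0>; <1 2 1>; <2 0 0>; <2 2 0>; <2 2 1>
TSO (9): <0 0 0>; <0 0 1>; <0 2 0>; <0 2 1>; <1 2 0>; <1 2 1>; <2 0 0>; <2 2 0>; <2 2 1>
PSO (12): <0 0 0>; <0 0 1>; <0 2 0>; <0 2 1>; <1 0 0>; <1 0 1>; <1 2 0>; <1 2 1>; <2 0 0>; <2 0 1>; <2 2 0>; <2 2 1>
target <2 0 1> ∈ {PSO}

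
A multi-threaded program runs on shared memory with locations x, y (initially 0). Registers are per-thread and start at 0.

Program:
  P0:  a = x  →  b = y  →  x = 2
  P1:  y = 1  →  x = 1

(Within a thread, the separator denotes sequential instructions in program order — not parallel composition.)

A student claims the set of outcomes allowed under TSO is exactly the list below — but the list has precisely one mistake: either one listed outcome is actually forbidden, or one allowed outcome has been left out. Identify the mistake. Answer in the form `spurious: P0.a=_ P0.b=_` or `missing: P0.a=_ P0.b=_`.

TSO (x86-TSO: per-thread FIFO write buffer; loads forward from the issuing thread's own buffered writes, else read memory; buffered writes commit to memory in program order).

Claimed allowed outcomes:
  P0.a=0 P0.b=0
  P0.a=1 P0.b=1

outcome vector order: (P0.a,P0.b)
TSO: 3 outcomes — {(0,0); (0,1); (1,1)}
TSO∖claimed = {(0,1)}

missing: P0.a=0 P0.b=1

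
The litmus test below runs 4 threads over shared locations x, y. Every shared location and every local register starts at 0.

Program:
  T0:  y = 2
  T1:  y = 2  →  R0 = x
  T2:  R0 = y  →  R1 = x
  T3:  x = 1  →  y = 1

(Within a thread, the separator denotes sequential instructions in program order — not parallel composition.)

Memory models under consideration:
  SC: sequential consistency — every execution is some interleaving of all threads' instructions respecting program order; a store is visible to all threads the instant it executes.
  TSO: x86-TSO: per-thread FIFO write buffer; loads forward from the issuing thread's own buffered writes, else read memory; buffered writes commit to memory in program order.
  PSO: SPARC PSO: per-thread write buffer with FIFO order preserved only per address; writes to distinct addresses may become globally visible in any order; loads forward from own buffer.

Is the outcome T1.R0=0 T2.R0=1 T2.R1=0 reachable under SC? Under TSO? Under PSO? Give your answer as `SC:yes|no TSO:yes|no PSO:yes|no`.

outcome vector order: (T1.R0,T2.R0,T2.R1)
SC: 10 outcomes — {0/0/0, 0/0/1, 0/1/1, 0/2/0, 0/2/1, 1/0/0, 1/0/1, 1/1/1, 1/2/0, 1/2/1}
TSO: 10 outcomes — {0/0/0, 0/0/1, 0/1/1, 0/2/0, 0/2/1, 1/0/0, 1/0/1, 1/1/1, 1/2/0, 1/2/1}
PSO: 12 outcomes — {0/0/0, 0/0/1, 0/1/0, 0/1/1, 0/2/0, 0/2/1, 1/0/0, 1/0/1, 1/1/0, 1/1/1, 1/2/0, 1/2/1}
target 0/1/0 ∈ {PSO}

SC:no TSO:no PSO:yes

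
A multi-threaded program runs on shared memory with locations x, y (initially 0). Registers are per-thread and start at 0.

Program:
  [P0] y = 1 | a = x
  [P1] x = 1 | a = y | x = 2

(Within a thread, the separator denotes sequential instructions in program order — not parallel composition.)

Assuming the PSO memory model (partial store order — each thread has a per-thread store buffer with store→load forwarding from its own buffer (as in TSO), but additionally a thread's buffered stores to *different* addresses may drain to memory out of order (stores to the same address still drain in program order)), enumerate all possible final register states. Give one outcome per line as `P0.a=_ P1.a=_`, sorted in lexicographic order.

P0.a=0 P1.a=0
P0.a=0 P1.a=1
P0.a=1 P1.a=0
P0.a=1 P1.a=1
P0.a=2 P1.a=0
P0.a=2 P1.a=1

outcome vector order: (P0.a,P1.a)
|PSO outcomes| = 6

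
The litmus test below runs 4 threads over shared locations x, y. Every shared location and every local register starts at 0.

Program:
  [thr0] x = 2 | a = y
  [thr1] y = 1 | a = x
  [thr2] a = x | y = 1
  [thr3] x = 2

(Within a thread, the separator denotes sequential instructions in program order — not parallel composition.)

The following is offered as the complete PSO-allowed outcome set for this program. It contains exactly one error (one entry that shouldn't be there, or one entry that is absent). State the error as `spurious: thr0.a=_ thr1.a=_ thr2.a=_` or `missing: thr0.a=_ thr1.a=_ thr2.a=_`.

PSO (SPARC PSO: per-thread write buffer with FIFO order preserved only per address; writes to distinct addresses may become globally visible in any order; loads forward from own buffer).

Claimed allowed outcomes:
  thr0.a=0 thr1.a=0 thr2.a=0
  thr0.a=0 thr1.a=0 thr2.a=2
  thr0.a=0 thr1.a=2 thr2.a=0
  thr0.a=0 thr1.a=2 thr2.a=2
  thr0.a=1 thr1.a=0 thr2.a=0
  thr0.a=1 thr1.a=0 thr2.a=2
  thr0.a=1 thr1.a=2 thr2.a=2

outcome vector order: (thr0.a,thr1.a,thr2.a)
[PSO] allowed = {0/0/0 0/0/2 0/2/0 0/2/2 1/0/0 1/0/2 1/2/0 1/2/2}
PSO∖claimed = {1/2/0}

missing: thr0.a=1 thr1.a=2 thr2.a=0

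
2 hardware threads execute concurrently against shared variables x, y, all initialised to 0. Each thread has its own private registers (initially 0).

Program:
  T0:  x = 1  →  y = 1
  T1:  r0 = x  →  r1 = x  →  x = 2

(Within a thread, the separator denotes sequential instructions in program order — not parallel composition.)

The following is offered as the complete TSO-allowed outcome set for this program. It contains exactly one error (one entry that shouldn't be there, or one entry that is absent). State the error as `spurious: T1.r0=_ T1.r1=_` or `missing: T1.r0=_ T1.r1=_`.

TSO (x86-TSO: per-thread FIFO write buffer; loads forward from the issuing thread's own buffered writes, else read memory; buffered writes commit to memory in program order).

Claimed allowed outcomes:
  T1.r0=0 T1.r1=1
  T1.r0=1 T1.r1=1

outcome vector order: (T1.r0,T1.r1)
TSO (3): (0,0), (0,1), (1,1)
TSO∖claimed = {(0,0)}

missing: T1.r0=0 T1.r1=0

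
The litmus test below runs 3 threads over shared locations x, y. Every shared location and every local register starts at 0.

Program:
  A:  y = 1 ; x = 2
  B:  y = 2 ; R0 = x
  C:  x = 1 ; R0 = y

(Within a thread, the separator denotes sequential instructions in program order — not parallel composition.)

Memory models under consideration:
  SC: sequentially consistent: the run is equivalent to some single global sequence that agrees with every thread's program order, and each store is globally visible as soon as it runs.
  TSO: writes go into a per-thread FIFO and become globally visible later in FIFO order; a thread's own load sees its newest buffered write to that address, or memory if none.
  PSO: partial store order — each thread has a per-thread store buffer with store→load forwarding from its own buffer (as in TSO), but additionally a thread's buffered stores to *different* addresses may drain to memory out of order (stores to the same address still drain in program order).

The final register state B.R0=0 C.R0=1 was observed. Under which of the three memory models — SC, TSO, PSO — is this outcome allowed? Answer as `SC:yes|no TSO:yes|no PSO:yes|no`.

SC:yes TSO:yes PSO:yes

outcome vector order: (B.R0,C.R0)
SC: 8 outcomes — {(0,1) (0,2) (1,0) (1,1) (1,2) (2,0) (2,1) (2,2)}
TSO: 9 outcomes — {(0,0) (0,1) (0,2) (1,0) (1,1) (1,2) (2,0) (2,1) (2,2)}
PSO: 9 outcomes — {(0,0) (0,1) (0,2) (1,0) (1,1) (1,2) (2,0) (2,1) (2,2)}
target (0,1) ∈ {SC,TSO,PSO}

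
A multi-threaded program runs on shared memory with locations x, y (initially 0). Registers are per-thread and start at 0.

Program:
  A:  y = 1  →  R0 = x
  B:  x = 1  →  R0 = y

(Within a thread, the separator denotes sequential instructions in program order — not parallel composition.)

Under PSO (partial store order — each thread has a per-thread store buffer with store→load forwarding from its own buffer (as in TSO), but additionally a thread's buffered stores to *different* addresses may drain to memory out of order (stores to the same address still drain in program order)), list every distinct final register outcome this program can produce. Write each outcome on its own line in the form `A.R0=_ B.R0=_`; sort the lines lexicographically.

outcome vector order: (A.R0,B.R0)
|PSO outcomes| = 4

A.R0=0 B.R0=0
A.R0=0 B.R0=1
A.R0=1 B.R0=0
A.R0=1 B.R0=1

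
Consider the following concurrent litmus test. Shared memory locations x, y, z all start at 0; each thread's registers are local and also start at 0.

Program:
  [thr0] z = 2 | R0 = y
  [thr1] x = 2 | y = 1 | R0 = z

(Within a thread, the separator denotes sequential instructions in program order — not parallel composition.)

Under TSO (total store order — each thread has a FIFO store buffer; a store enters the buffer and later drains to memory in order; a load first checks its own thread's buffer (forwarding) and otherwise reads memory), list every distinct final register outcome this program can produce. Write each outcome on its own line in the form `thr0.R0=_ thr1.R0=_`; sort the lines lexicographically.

outcome vector order: (thr0.R0,thr1.R0)
|TSO outcomes| = 4

thr0.R0=0 thr1.R0=0
thr0.R0=0 thr1.R0=2
thr0.R0=1 thr1.R0=0
thr0.R0=1 thr1.R0=2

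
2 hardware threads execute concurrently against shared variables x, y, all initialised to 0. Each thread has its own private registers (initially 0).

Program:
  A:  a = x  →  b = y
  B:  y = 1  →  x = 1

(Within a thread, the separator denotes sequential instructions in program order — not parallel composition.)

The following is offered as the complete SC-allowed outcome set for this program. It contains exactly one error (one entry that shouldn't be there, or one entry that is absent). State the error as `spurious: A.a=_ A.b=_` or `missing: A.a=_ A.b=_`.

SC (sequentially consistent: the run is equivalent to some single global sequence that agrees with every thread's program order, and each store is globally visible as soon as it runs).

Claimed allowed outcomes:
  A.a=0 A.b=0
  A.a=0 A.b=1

missing: A.a=1 A.b=1

outcome vector order: (A.a,A.b)
SC (3): <0 0> <0 1> <1 1>
SC∖claimed = {<1 1>}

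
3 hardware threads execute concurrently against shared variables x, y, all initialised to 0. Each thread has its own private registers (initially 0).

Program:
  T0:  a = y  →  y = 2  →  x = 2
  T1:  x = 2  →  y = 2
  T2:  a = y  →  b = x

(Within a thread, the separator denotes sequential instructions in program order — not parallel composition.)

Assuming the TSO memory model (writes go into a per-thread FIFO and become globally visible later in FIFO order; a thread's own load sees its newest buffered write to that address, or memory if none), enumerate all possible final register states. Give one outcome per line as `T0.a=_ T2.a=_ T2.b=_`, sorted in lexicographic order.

outcome vector order: (T0.a,T2.a,T2.b)
|TSO outcomes| = 7

T0.a=0 T2.a=0 T2.b=0
T0.a=0 T2.a=0 T2.b=2
T0.a=0 T2.a=2 T2.b=0
T0.a=0 T2.a=2 T2.b=2
T0.a=2 T2.a=0 T2.b=0
T0.a=2 T2.a=0 T2.b=2
T0.a=2 T2.a=2 T2.b=2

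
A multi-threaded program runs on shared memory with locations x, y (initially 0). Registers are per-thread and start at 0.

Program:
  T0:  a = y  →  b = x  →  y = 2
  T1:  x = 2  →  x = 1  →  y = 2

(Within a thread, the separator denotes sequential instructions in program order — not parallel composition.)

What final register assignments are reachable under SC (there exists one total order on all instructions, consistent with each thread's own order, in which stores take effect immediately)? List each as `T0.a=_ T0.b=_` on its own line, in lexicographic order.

T0.a=0 T0.b=0
T0.a=0 T0.b=1
T0.a=0 T0.b=2
T0.a=2 T0.b=1

outcome vector order: (T0.a,T0.b)
|SC outcomes| = 4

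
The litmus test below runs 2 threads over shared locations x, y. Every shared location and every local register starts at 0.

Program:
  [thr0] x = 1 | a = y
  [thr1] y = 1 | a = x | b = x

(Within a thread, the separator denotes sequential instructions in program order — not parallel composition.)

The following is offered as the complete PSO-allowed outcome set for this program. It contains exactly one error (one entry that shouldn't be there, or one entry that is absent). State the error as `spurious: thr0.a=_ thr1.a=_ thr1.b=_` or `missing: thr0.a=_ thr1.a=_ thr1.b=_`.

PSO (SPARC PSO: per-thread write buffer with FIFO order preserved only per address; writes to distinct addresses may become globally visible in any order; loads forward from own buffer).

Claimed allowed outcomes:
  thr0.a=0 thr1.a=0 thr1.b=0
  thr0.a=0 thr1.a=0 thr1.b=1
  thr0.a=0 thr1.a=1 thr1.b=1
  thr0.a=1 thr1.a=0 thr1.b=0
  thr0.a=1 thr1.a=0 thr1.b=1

missing: thr0.a=1 thr1.a=1 thr1.b=1

outcome vector order: (thr0.a,thr1.a,thr1.b)
[PSO] allowed = {0/0/0; 0/0/1; 0/1/1; 1/0/0; 1/0/1; 1/1/1}
PSO∖claimed = {1/1/1}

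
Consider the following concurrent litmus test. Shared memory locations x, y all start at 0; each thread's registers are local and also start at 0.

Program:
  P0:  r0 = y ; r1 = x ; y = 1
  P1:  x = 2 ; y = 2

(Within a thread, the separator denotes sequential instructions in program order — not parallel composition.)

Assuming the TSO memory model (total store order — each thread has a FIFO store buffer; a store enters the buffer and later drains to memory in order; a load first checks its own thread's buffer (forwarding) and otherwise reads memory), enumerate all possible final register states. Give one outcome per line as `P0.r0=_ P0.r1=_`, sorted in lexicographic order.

outcome vector order: (P0.r0,P0.r1)
|TSO outcomes| = 3

P0.r0=0 P0.r1=0
P0.r0=0 P0.r1=2
P0.r0=2 P0.r1=2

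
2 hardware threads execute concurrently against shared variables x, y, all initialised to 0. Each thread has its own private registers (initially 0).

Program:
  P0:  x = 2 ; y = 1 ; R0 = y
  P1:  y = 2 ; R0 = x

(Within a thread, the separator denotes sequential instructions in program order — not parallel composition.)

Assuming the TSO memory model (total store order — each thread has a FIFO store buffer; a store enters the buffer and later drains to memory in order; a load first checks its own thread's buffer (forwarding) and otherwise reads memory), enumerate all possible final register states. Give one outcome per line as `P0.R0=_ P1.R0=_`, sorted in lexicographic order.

outcome vector order: (P0.R0,P1.R0)
|TSO outcomes| = 4

P0.R0=1 P1.R0=0
P0.R0=1 P1.R0=2
P0.R0=2 P1.R0=0
P0.R0=2 P1.R0=2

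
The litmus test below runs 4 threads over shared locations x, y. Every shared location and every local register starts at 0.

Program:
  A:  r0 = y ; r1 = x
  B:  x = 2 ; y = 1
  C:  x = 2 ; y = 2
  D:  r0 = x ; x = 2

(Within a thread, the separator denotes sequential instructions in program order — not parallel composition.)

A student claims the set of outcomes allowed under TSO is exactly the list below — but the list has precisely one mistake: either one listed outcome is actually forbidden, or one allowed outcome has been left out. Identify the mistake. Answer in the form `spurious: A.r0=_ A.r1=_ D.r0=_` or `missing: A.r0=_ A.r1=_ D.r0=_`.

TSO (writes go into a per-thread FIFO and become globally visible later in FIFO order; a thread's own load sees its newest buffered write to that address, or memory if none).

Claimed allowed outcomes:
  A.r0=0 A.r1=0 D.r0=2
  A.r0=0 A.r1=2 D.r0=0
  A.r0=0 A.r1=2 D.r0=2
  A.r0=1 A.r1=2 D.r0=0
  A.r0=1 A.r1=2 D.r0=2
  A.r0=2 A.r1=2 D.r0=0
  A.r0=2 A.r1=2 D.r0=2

outcome vector order: (A.r0,A.r1,D.r0)
under TSO → 000; 002; 020; 022; 120; 122; 220; 222
TSO∖claimed = {000}

missing: A.r0=0 A.r1=0 D.r0=0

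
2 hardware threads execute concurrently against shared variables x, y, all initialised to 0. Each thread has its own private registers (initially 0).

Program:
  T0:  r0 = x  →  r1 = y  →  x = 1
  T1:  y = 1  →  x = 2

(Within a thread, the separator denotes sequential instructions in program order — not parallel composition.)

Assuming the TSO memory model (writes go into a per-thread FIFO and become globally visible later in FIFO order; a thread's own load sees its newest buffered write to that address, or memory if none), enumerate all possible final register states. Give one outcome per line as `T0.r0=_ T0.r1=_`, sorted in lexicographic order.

T0.r0=0 T0.r1=0
T0.r0=0 T0.r1=1
T0.r0=2 T0.r1=1

outcome vector order: (T0.r0,T0.r1)
|TSO outcomes| = 3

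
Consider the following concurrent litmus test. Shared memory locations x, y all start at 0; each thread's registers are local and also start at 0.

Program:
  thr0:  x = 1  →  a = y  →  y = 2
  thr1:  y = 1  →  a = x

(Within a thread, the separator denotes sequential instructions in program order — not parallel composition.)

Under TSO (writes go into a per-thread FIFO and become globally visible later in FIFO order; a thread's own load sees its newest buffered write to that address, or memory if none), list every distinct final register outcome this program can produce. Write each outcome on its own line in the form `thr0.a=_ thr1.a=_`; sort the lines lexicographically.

outcome vector order: (thr0.a,thr1.a)
|TSO outcomes| = 4

thr0.a=0 thr1.a=0
thr0.a=0 thr1.a=1
thr0.a=1 thr1.a=0
thr0.a=1 thr1.a=1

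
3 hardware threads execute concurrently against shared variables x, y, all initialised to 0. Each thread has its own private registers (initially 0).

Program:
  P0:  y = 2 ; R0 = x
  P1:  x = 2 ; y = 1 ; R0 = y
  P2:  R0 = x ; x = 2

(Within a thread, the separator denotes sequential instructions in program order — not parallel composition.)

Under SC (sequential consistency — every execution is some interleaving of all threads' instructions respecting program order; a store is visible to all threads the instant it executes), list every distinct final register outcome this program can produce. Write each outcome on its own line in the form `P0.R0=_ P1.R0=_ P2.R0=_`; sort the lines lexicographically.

P0.R0=0 P1.R0=1 P2.R0=0
P0.R0=0 P1.R0=1 P2.R0=2
P0.R0=2 P1.R0=1 P2.R0=0
P0.R0=2 P1.R0=1 P2.R0=2
P0.R0=2 P1.R0=2 P2.R0=0
P0.R0=2 P1.R0=2 P2.R0=2

outcome vector order: (P0.R0,P1.R0,P2.R0)
|SC outcomes| = 6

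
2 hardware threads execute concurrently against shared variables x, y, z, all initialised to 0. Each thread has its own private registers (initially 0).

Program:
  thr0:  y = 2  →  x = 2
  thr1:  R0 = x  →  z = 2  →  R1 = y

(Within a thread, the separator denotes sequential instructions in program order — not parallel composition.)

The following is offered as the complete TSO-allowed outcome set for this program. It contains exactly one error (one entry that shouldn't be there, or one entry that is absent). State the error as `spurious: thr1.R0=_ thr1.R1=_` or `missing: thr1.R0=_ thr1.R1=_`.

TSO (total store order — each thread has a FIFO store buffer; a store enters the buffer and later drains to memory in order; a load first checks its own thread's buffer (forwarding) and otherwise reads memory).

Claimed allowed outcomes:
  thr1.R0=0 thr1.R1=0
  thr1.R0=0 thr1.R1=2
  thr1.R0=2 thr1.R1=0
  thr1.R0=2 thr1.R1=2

outcome vector order: (thr1.R0,thr1.R1)
[TSO] allowed = {00, 02, 22}
claimed∖TSO = {20}

spurious: thr1.R0=2 thr1.R1=0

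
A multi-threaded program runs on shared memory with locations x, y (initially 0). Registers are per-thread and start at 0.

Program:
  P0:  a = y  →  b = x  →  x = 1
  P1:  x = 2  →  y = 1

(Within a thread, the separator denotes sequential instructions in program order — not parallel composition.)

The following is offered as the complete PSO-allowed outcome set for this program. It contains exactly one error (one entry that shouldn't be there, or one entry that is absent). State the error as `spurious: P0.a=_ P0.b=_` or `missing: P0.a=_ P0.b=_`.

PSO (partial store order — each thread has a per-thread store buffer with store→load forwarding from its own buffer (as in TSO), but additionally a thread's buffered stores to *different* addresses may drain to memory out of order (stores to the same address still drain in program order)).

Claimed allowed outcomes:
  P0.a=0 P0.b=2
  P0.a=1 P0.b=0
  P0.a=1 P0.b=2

outcome vector order: (P0.a,P0.b)
PSO: 4 outcomes — {<0 0>, <0 2>, <1 0>, <1 2>}
PSO∖claimed = {<0 0>}

missing: P0.a=0 P0.b=0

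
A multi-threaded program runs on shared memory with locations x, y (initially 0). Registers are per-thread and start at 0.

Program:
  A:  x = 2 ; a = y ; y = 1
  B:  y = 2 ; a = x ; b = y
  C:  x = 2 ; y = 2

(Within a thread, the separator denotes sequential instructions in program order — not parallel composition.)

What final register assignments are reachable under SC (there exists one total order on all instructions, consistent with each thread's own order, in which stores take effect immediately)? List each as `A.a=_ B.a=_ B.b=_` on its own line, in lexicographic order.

outcome vector order: (A.a,B.a,B.b)
|SC outcomes| = 6

A.a=0 B.a=2 B.b=1
A.a=0 B.a=2 B.b=2
A.a=2 B.a=0 B.b=1
A.a=2 B.a=0 B.b=2
A.a=2 B.a=2 B.b=1
A.a=2 B.a=2 B.b=2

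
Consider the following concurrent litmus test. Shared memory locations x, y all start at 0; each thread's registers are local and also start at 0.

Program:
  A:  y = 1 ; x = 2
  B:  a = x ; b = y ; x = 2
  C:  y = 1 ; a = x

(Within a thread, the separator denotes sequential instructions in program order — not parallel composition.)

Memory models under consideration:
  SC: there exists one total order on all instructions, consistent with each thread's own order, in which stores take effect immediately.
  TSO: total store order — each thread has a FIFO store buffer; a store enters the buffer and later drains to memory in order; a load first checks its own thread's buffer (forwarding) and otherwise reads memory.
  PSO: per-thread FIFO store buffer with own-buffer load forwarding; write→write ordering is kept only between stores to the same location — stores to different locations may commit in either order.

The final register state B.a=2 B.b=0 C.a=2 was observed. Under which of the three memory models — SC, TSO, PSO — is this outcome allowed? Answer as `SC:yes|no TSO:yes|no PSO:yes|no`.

SC:no TSO:no PSO:yes

outcome vector order: (B.a,B.b,C.a)
[SC] allowed = {(0,0,0); (0,0,2); (0,1,0); (0,1,2); (2,1,0); (2,1,2)}
[TSO] allowed = {(0,0,0); (0,0,2); (0,1,0); (0,1,2); (2,1,0); (2,1,2)}
[PSO] allowed = {(0,0,0); (0,0,2); (0,1,0); (0,1,2); (2,0,0); (2,0,2); (2,1,0); (2,1,2)}
target (2,0,2) ∈ {PSO}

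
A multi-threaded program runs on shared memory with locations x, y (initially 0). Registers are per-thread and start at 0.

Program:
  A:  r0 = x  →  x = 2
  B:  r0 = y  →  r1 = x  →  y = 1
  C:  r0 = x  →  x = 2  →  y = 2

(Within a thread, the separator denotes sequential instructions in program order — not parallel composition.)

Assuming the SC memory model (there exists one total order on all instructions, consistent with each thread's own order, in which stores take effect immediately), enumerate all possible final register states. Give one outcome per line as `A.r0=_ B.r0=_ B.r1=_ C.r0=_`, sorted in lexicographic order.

A.r0=0 B.r0=0 B.r1=0 C.r0=0
A.r0=0 B.r0=0 B.r1=0 C.r0=2
A.r0=0 B.r0=0 B.r1=2 C.r0=0
A.r0=0 B.r0=0 B.r1=2 C.r0=2
A.r0=0 B.r0=2 B.r1=2 C.r0=0
A.r0=0 B.r0=2 B.r1=2 C.r0=2
A.r0=2 B.r0=0 B.r1=0 C.r0=0
A.r0=2 B.r0=0 B.r1=2 C.r0=0
A.r0=2 B.r0=2 B.r1=2 C.r0=0

outcome vector order: (A.r0,B.r0,B.r1,C.r0)
|SC outcomes| = 9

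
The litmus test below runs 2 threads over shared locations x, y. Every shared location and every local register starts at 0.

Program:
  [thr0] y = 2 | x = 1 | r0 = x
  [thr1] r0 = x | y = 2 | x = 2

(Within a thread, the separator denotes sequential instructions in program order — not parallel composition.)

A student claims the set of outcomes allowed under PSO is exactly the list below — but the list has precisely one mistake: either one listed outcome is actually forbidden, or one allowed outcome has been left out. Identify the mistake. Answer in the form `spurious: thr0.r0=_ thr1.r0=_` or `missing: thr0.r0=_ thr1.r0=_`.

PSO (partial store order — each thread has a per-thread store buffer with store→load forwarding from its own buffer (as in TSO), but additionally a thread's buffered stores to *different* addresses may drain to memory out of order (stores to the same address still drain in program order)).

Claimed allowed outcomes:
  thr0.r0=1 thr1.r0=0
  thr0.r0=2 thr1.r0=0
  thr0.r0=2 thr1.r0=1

outcome vector order: (thr0.r0,thr1.r0)
PSO: 4 outcomes — {(1,0) (1,1) (2,0) (2,1)}
PSO∖claimed = {(1,1)}

missing: thr0.r0=1 thr1.r0=1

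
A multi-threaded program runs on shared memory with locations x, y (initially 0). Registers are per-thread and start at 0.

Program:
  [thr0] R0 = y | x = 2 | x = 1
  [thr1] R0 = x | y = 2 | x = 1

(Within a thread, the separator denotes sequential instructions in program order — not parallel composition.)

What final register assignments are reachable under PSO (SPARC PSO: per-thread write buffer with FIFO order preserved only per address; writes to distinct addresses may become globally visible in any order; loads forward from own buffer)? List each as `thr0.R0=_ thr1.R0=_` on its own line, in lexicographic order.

thr0.R0=0 thr1.R0=0
thr0.R0=0 thr1.R0=1
thr0.R0=0 thr1.R0=2
thr0.R0=2 thr1.R0=0

outcome vector order: (thr0.R0,thr1.R0)
|PSO outcomes| = 4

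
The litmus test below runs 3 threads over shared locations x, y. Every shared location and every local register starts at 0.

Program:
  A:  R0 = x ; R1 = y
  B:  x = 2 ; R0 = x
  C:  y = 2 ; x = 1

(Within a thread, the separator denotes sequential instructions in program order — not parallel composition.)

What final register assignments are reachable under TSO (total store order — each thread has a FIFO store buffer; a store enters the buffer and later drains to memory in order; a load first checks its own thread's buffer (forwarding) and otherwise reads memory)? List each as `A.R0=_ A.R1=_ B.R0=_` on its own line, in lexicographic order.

A.R0=0 A.R1=0 B.R0=1
A.R0=0 A.R1=0 B.R0=2
A.R0=0 A.R1=2 B.R0=1
A.R0=0 A.R1=2 B.R0=2
A.R0=1 A.R1=2 B.R0=1
A.R0=1 A.R1=2 B.R0=2
A.R0=2 A.R1=0 B.R0=1
A.R0=2 A.R1=0 B.R0=2
A.R0=2 A.R1=2 B.R0=1
A.R0=2 A.R1=2 B.R0=2

outcome vector order: (A.R0,A.R1,B.R0)
|TSO outcomes| = 10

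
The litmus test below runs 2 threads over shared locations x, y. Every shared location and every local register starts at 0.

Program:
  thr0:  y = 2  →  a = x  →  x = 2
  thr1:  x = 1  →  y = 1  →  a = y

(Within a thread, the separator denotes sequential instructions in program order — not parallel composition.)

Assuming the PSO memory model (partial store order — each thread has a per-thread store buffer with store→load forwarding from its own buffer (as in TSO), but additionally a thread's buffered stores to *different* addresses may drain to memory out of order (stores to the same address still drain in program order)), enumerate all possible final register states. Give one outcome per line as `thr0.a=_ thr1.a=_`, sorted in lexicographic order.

thr0.a=0 thr1.a=1
thr0.a=0 thr1.a=2
thr0.a=1 thr1.a=1
thr0.a=1 thr1.a=2

outcome vector order: (thr0.a,thr1.a)
|PSO outcomes| = 4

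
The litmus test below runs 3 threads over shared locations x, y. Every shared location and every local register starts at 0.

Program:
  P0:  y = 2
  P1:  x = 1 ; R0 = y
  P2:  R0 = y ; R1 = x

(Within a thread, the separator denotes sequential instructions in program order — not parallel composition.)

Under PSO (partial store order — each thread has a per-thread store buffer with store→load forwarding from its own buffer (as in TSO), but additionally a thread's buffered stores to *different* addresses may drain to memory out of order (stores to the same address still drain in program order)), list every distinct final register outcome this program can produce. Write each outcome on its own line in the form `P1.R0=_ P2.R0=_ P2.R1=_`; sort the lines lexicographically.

outcome vector order: (P1.R0,P2.R0,P2.R1)
|PSO outcomes| = 8

P1.R0=0 P2.R0=0 P2.R1=0
P1.R0=0 P2.R0=0 P2.R1=1
P1.R0=0 P2.R0=2 P2.R1=0
P1.R0=0 P2.R0=2 P2.R1=1
P1.R0=2 P2.R0=0 P2.R1=0
P1.R0=2 P2.R0=0 P2.R1=1
P1.R0=2 P2.R0=2 P2.R1=0
P1.R0=2 P2.R0=2 P2.R1=1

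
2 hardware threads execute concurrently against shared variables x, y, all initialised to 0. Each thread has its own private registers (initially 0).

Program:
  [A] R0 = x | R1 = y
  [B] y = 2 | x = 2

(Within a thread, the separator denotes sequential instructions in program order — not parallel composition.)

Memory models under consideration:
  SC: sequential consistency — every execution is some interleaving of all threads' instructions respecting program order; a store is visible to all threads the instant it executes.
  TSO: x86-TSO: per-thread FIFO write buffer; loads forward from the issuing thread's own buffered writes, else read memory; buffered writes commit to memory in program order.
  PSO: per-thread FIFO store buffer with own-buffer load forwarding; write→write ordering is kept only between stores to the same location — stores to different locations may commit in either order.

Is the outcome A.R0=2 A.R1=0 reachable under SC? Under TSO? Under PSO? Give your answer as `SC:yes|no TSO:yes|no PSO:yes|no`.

outcome vector order: (A.R0,A.R1)
under SC → (0,0); (0,2); (2,2)
under TSO → (0,0); (0,2); (2,2)
under PSO → (0,0); (0,2); (2,0); (2,2)
target (2,0) ∈ {PSO}

SC:no TSO:no PSO:yes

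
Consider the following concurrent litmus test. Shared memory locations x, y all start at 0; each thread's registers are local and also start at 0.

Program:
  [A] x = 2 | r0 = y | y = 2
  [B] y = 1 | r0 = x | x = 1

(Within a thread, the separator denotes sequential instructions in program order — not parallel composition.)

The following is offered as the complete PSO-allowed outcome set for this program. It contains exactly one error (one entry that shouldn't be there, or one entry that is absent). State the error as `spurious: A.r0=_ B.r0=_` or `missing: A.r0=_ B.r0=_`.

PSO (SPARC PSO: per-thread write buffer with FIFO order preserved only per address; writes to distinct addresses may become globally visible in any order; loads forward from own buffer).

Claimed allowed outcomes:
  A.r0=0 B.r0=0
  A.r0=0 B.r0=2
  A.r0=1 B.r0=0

outcome vector order: (A.r0,B.r0)
under PSO → 00; 02; 10; 12
PSO∖claimed = {12}

missing: A.r0=1 B.r0=2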